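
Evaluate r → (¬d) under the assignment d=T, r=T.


Substitute d=T, r=T:
¬d = F
r → (¬d) = T → F = F

F


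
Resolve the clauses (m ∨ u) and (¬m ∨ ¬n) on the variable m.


The clauses contain complementary literals m and ¬m.
Resolution eliminates this pair and disjoins the remaining literals (merging duplicates).

(u ∨ ¬n)


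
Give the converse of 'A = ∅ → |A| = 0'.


The converse of (P → Q) is (Q → P). It is not in general equivalent to the original.
Here P = 'A = ∅' and Q = '|A| = 0'.

If |A| = 0, then A = ∅.


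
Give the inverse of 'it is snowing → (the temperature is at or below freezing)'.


The inverse of (P → Q) is (¬P → ¬Q). It is equivalent to the converse, not to the original.
Here P = 'it is snowing' and Q = '(the temperature is at or below freezing)'.

If not (it is snowing), then not ((the temperature is at or below freezing)).


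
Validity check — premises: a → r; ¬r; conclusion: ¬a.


This matches the form of modus tollens: the conclusion follows in every model of the premises.

Valid.


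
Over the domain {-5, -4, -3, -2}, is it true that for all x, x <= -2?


Evaluate the predicate on each element: -5:T, -4:T, -3:T, -2:T.
Every element satisfies the predicate.

T


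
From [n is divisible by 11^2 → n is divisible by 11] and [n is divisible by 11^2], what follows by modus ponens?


Modus ponens: from (P → Q) and P, infer Q.
P = 'n is divisible by 11^2' is asserted, and P → Q holds, so Q follows.

n is divisible by 11.


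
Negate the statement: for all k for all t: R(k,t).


Negation flips each quantifier (∀↔∃) and negates the inner predicate.
¬(for all k for all t: φ) = there exists k there exists t: ¬φ.

there exists k there exists t: NOT(R(k,t))


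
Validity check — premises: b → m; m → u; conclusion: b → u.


This matches the form of hypothetical syllogism: the conclusion follows in every model of the premises.

Valid.


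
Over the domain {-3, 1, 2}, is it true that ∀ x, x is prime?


Evaluate the predicate on each element: -3:F, 1:F, 2:T.
Counterexample x = -3 fails the predicate.

F


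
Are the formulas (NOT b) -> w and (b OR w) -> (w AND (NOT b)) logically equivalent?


Compare truth tables:
b | w | φ | ψ
-------------
F | F | F | T
T | F | T | F
F | T | T | T
T | T | T | F
They differ at row 1 (b=F, w=F): φ=F but ψ=T.

No, they are not logically equivalent.


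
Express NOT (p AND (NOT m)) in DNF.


Step 1: Apply De Morgan: ¬(p ∧ (¬m)) = ¬p ∨ ¬(¬m).
Step 2: Eliminate any double negations (¬¬X = X).

(NOT p) OR m


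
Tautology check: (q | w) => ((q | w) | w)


Build the truth table over {q, w}:
q | w | φ
---------
False | False | True
True | False | True
False | True | True
True | True | True
Every row evaluates to true.

Yes, it is a tautology.


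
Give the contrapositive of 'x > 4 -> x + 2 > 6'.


The contrapositive of (P → Q) is (¬Q → ¬P); it is logically equivalent to the original.
Here P = 'x > 4' and Q = 'x + 2 > 6'.

If not (x + 2 > 6), then not (x > 4).


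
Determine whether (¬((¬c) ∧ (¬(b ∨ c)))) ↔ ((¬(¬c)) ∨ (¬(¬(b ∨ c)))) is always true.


Build the truth table over {b, c}:
b | c | φ
---------
F | F | T
T | F | T
F | T | T
T | T | T
Every row evaluates to true.

Yes, it is a tautology.


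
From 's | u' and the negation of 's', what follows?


Disjunctive syllogism: from (P ∨ Q) and ¬P, infer Q.
One disjunct, 's', is ruled out; the other must hold.

u


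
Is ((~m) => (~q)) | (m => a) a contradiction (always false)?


Truth table over {a, m, q}:
a | m | q | φ
-------------
False | False | False | True
True | False | False | True
False | True | False | True
True | True | False | True
False | False | True | True
True | False | True | True
False | True | True | True
True | True | True | True
Satisfying assignment at row 1: a=False, m=False, q=False gives True.

No, it is not a contradiction.


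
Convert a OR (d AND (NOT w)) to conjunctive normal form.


Step 1: Distribute ∨ over ∧: a ∨ (d ∧ (¬w)) = (a ∨ d) ∧ (a ∨ (¬w)).

(a OR d) AND (a OR (NOT w))


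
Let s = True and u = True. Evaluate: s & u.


Conjunction is true only when both operands are true.
Substitute: s=True, u=True.
True & True evaluates to True.

True


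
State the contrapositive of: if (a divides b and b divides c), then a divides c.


The contrapositive of (P → Q) is (¬Q → ¬P); it is logically equivalent to the original.
Here P = '(a divides b and b divides c)' and Q = 'a divides c'.

If not (a divides c), then not ((a divides b and b divides c)).


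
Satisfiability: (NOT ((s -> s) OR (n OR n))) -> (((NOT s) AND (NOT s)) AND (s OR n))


Search for a satisfying assignment over {n, s}.
Try n=F, s=F: the formula evaluates to T.
A satisfying assignment exists.

Satisfiable.


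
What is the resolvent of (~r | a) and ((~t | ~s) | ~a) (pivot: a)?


The clauses contain complementary literals a and ~a.
Resolution eliminates this pair and disjoins the remaining literals (merging duplicates).

((~r | ~s) | ~t)


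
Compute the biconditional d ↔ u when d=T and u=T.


Biconditional is true when both operands have the same truth value.
Substitute: d=T, u=T.
T ↔ T evaluates to T.

T


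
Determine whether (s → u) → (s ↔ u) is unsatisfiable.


Truth table over {s, u}:
s | u | φ
---------
F | F | T
T | F | T
F | T | F
T | T | T
Satisfying assignment at row 1: s=F, u=F gives T.

No, it is not a contradiction.


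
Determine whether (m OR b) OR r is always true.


Build the truth table over {b, m, r}:
b | m | r | φ
-------------
F | F | F | F
T | F | F | T
F | T | F | T
T | T | F | T
F | F | T | T
T | F | T | T
F | T | T | T
T | T | T | T
Counterexample at row 1: with b=F, m=F, r=F, the formula is F.

No, it is not a tautology.


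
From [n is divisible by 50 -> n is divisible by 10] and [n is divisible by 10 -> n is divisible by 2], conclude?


Hypothetical syllogism: from (P → Q) and (Q → R), infer (P → R).
Chain the two implications through the shared middle term 'n is divisible by 10'.

n is divisible by 50 -> n is divisible by 2


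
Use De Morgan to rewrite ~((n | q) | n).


De Morgan: the negation of a disjunction is the conjunction of the negations.
Distribute ~ across |, flipping it to &, and negate each literal.

((~n) & (~q)) & (~n)


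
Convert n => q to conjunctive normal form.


Step 1: Rewrite n → q as ¬n ∨ q.

(~n) | q


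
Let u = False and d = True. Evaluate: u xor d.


Exclusive or is true when exactly one operand is true.
Substitute: u=False, d=True.
False xor True evaluates to True.

True


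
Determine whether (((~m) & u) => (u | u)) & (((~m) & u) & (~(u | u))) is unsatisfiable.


Truth table over {m, u}:
m | u | φ
---------
False | False | False
True | False | False
False | True | False
True | True | False
Every row is false.

Yes, it is a contradiction.


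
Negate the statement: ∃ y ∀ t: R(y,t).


Negation flips each quantifier (∀↔∃) and negates the inner predicate.
¬(∃ y ∀ t: φ) = ∀ y ∃ t: ¬φ.

∀ y ∃ t: ¬(R(y,t))


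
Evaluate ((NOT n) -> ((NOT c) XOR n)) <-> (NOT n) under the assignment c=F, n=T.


Substitute c=F, n=T:
NOT n = F
NOT c = T
(NOT c) XOR n = T XOR T = F
(NOT n) -> ((NOT c) XOR n) = F -> F = T
NOT n = F
((NOT n) -> ((NOT c) XOR n)) <-> (NOT n) = T <-> F = F

F


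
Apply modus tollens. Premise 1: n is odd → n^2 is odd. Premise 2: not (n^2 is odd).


Modus tollens: from (P → Q) and ¬Q, infer ¬P.
Q = 'n^2 is odd' is denied; since P → Q, P must also fail.

Not (n is odd).


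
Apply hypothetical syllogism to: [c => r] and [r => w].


Hypothetical syllogism: from (P → Q) and (Q → R), infer (P → R).
Chain the two implications through the shared middle term 'r'.

c => w


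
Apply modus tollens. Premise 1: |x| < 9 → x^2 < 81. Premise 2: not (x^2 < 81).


Modus tollens: from (P → Q) and ¬Q, infer ¬P.
Q = 'x^2 < 81' is denied; since P → Q, P must also fail.

Not (|x| < 9).


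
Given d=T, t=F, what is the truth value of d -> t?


Implication is false only when antecedent is true and consequent is false.
Substitute: d=T, t=F.
T -> F evaluates to F.

F


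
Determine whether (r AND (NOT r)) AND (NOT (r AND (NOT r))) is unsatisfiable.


Truth table over {r}:
r | φ
-----
F | F
T | F
Every row is false.

Yes, it is a contradiction.


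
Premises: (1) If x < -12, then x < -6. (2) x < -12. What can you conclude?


Modus ponens: from (P → Q) and P, infer Q.
P = 'x < -12' is asserted, and P → Q holds, so Q follows.

x < -6.


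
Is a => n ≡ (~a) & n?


Compare truth tables:
a | n | φ | ψ
-------------
False | False | True | False
True | False | False | False
False | True | True | True
True | True | True | False
They differ at row 1 (a=False, n=False): φ=True but ψ=False.

No, they are not logically equivalent.


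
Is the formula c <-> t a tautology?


Build the truth table over {c, t}:
c | t | φ
---------
F | F | T
T | F | F
F | T | F
T | T | T
Counterexample at row 2: with c=T, t=F, the formula is F.

No, it is not a tautology.


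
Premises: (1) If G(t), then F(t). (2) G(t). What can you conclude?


Modus ponens: from (P → Q) and P, infer Q.
P = 'G(t)' is asserted, and P → Q holds, so Q follows.

F(t).


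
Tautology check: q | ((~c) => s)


Build the truth table over {c, q, s}:
c | q | s | φ
-------------
False | False | False | False
True | False | False | True
False | True | False | True
True | True | False | True
False | False | True | True
True | False | True | True
False | True | True | True
True | True | True | True
Counterexample at row 1: with c=False, q=False, s=False, the formula is False.

No, it is not a tautology.


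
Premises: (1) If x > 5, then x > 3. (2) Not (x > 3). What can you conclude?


Modus tollens: from (P → Q) and ¬Q, infer ¬P.
Q = 'x > 3' is denied; since P → Q, P must also fail.

Not (x > 5).


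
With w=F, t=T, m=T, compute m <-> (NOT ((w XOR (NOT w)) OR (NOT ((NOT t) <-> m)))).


Substitute w=F, t=T, m=T:
NOT w = T
w XOR (NOT w) = F XOR T = T
NOT t = F
(NOT t) <-> m = F <-> T = F
NOT ((NOT t) <-> m) = T
(w XOR (NOT w)) OR (NOT ((NOT t) <-> m)) = T OR T = T
NOT ((w XOR (NOT w)) OR (NOT ((NOT t) <-> m))) = F
m <-> (NOT ((w XOR (NOT w)) OR (NOT ((NOT t) <-> m)))) = T <-> F = F

F


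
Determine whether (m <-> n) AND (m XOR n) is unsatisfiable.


Truth table over {m, n}:
m | n | φ
---------
F | F | F
T | F | F
F | T | F
T | T | F
Every row is false.

Yes, it is a contradiction.


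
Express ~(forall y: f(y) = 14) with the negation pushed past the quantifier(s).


¬(forall x: φ) = exists x: ¬φ, and ¬(exists x: φ) = forall x: ¬φ.
Apply to the universal statement.

exists y: ~(f(y) = 14)


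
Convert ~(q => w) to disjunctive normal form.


Step 1: Rewrite implication then negate: ¬(¬q ∨ w) = q ∧ ¬w.

q & (~w)


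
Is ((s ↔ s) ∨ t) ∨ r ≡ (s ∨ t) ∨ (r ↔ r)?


Compare truth tables:
r | s | t | φ | ψ
-----------------
F | F | F | T | T
T | F | F | T | T
F | T | F | T | T
T | T | F | T | T
F | F | T | T | T
T | F | T | T | T
F | T | T | T | T
T | T | T | T | T
The columns φ and ψ agree on every row.

Yes, they are logically equivalent.


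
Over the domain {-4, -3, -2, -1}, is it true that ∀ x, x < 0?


Evaluate the predicate on each element: -4:T, -3:T, -2:T, -1:T.
Every element satisfies the predicate.

T


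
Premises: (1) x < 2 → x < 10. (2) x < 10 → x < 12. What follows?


Hypothetical syllogism: from (P → Q) and (Q → R), infer (P → R).
Chain the two implications through the shared middle term 'x < 10'.

x < 2 → x < 12


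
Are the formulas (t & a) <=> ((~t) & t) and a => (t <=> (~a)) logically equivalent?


Compare truth tables:
a | t | φ | ψ
-------------
False | False | True | True
True | False | True | True
False | True | True | True
True | True | False | False
The columns φ and ψ agree on every row.

Yes, they are logically equivalent.


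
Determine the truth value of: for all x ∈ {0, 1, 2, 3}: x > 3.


Evaluate the predicate on each element: 0:F, 1:F, 2:F, 3:F.
Counterexample x = 0 fails the predicate.

F


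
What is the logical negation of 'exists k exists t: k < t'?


Negation flips each quantifier (∀↔∃) and negates the inner predicate.
¬(exists k exists t: φ) = forall k forall t: ¬φ.

forall k forall t: ~(k < t)


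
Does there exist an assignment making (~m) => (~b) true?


Search for a satisfying assignment over {b, m}.
Try b=False, m=False: the formula evaluates to True.
A satisfying assignment exists.

Satisfiable.


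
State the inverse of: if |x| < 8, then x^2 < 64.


The inverse of (P → Q) is (¬P → ¬Q). It is equivalent to the converse, not to the original.
Here P = '|x| < 8' and Q = 'x^2 < 64'.

If not (|x| < 8), then not (x^2 < 64).


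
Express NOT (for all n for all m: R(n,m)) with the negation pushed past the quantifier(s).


Negation flips each quantifier (∀↔∃) and negates the inner predicate.
¬(for all n for all m: φ) = there exists n there exists m: ¬φ.

there exists n there exists m: NOT(R(n,m))


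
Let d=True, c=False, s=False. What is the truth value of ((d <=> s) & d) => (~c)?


Substitute d=True, c=False, s=False:
d <=> s = True <=> False = False
(d <=> s) & d = False & True = False
~c = True
((d <=> s) & d) => (~c) = False => True = True

True


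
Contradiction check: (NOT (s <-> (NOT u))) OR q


Truth table over {q, s, u}:
q | s | u | φ
-------------
F | F | F | T
T | F | F | T
F | T | F | F
T | T | F | T
F | F | T | F
T | F | T | T
F | T | T | T
T | T | T | T
Satisfying assignment at row 1: q=F, s=F, u=F gives T.

No, it is not a contradiction.


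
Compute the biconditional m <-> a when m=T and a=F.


Biconditional is true when both operands have the same truth value.
Substitute: m=T, a=F.
T <-> F evaluates to F.

F


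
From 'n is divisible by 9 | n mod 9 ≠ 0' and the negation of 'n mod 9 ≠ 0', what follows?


Disjunctive syllogism: from (P ∨ Q) and ¬P, infer Q.
One disjunct, 'n mod 9 ≠ 0', is ruled out; the other must hold.

n is divisible by 9


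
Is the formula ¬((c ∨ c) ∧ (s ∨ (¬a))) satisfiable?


Search for a satisfying assignment over {a, c, s}.
Try a=F, c=F, s=F: the formula evaluates to T.
A satisfying assignment exists.

Satisfiable.


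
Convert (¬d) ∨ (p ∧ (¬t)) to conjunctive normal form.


Step 1: Distribute ∨ over ∧: (¬d) ∨ (p ∧ (¬t)) = ((¬d) ∨ p) ∧ ((¬d) ∨ (¬t)).

((¬d) ∨ p) ∧ ((¬d) ∨ (¬t))


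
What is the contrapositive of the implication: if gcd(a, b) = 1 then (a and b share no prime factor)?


The contrapositive of (P → Q) is (¬Q → ¬P); it is logically equivalent to the original.
Here P = 'gcd(a, b) = 1' and Q = '(a and b share no prime factor)'.

If not ((a and b share no prime factor)), then not (gcd(a, b) = 1).


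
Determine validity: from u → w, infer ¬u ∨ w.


This matches the form of material implication: the conclusion follows in every model of the premises.

Valid.


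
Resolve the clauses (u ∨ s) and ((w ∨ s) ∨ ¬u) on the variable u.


The clauses contain complementary literals u and ¬u.
Resolution eliminates this pair and disjoins the remaining literals (merging duplicates).

(s ∨ w)


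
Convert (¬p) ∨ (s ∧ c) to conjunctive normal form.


Step 1: Distribute ∨ over ∧: (¬p) ∨ (s ∧ c) = ((¬p) ∨ s) ∧ ((¬p) ∨ c).

((¬p) ∨ s) ∧ ((¬p) ∨ c)


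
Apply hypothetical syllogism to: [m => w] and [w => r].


Hypothetical syllogism: from (P → Q) and (Q → R), infer (P → R).
Chain the two implications through the shared middle term 'w'.

m => r


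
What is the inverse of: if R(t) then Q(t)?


The inverse of (P → Q) is (¬P → ¬Q). It is equivalent to the converse, not to the original.
Here P = 'R(t)' and Q = 'Q(t)'.

If not (R(t)), then not (Q(t)).


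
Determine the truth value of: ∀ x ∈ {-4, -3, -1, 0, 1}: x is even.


Evaluate the predicate on each element: -4:T, -3:F, -1:F, 0:T, 1:F.
Counterexample x = -3 fails the predicate.

F


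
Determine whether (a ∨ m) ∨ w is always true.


Build the truth table over {a, m, w}:
a | m | w | φ
-------------
F | F | F | F
T | F | F | T
F | T | F | T
T | T | F | T
F | F | T | T
T | F | T | T
F | T | T | T
T | T | T | T
Counterexample at row 1: with a=F, m=F, w=F, the formula is F.

No, it is not a tautology.


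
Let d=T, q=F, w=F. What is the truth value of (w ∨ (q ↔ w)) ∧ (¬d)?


Substitute d=T, q=F, w=F:
q ↔ w = F ↔ F = T
w ∨ (q ↔ w) = F ∨ T = T
¬d = F
(w ∨ (q ↔ w)) ∧ (¬d) = T ∧ F = F

F


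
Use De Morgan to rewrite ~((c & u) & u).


De Morgan: the negation of a conjunction is the disjunction of the negations.
Distribute ~ across &, flipping it to |, and negate each literal.

((~c) | (~u)) | (~u)


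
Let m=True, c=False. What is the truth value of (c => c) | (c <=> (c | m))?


Substitute m=True, c=False:
c => c = False => False = True
c | m = False | True = True
c <=> (c | m) = False <=> True = False
(c => c) | (c <=> (c | m)) = True | False = True

True


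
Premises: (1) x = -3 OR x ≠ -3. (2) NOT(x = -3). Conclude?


Disjunctive syllogism: from (P ∨ Q) and ¬P, infer Q.
One disjunct, 'x = -3', is ruled out; the other must hold.

x ≠ -3


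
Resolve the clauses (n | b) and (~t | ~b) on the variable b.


The clauses contain complementary literals b and ~b.
Resolution eliminates this pair and disjoins the remaining literals (merging duplicates).

(n | ~t)


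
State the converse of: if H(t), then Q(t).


The converse of (P → Q) is (Q → P). It is not in general equivalent to the original.
Here P = 'H(t)' and Q = 'Q(t)'.

If Q(t), then H(t).


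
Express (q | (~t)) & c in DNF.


Step 1: Distribute ∧ over ∨: (q ∨ (¬t)) ∧ c = (q ∧ c) ∨ ((¬t) ∧ c).

(q & c) | ((~t) & c)


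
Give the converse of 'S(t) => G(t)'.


The converse of (P → Q) is (Q → P). It is not in general equivalent to the original.
Here P = 'S(t)' and Q = 'G(t)'.

If G(t), then S(t).


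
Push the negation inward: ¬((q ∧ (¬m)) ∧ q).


De Morgan: the negation of a conjunction is the disjunction of the negations.
Distribute ¬ across ∧, flipping it to ∨, and negate each literal.

((¬q) ∨ m) ∨ (¬q)


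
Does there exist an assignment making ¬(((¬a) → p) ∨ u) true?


Search for a satisfying assignment over {a, p, u}.
Try a=F, p=F, u=F: the formula evaluates to T.
A satisfying assignment exists.

Satisfiable.


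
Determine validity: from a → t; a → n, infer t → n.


This is (no valid rule). There exist truth assignments where the premises are all true but the conclusion is false.

Invalid.


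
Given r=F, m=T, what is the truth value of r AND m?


Conjunction is true only when both operands are true.
Substitute: r=F, m=T.
F AND T evaluates to F.

F


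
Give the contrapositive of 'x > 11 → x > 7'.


The contrapositive of (P → Q) is (¬Q → ¬P); it is logically equivalent to the original.
Here P = 'x > 11' and Q = 'x > 7'.

If not (x > 7), then not (x > 11).


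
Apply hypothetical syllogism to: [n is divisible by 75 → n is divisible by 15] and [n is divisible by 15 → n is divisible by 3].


Hypothetical syllogism: from (P → Q) and (Q → R), infer (P → R).
Chain the two implications through the shared middle term 'n is divisible by 15'.

n is divisible by 75 → n is divisible by 3


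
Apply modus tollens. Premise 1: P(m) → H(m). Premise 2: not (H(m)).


Modus tollens: from (P → Q) and ¬Q, infer ¬P.
Q = 'H(m)' is denied; since P → Q, P must also fail.

Not (P(m)).


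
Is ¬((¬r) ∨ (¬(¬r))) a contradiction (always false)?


Truth table over {r}:
r | φ
-----
F | F
T | F
Every row is false.

Yes, it is a contradiction.


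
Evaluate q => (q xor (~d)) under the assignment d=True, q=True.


Substitute d=True, q=True:
~d = False
q xor (~d) = True xor False = True
q => (q xor (~d)) = True => True = True

True


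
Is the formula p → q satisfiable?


Search for a satisfying assignment over {p, q}.
Try p=F, q=F: the formula evaluates to T.
A satisfying assignment exists.

Satisfiable.


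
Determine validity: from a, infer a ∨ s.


This matches the form of disjunction introduction: the conclusion follows in every model of the premises.

Valid.


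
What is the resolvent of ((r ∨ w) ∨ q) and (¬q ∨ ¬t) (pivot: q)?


The clauses contain complementary literals q and ¬q.
Resolution eliminates this pair and disjoins the remaining literals (merging duplicates).

((w ∨ r) ∨ ¬t)


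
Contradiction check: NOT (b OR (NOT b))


Truth table over {b}:
b | φ
-----
F | F
T | F
Every row is false.

Yes, it is a contradiction.


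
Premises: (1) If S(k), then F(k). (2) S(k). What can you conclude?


Modus ponens: from (P → Q) and P, infer Q.
P = 'S(k)' is asserted, and P → Q holds, so Q follows.

F(k).


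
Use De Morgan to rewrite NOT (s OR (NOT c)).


De Morgan: the negation of a disjunction is the conjunction of the negations.
Distribute NOT across OR, flipping it to AND, and negate each literal.

(NOT s) AND c


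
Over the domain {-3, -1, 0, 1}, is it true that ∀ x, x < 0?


Evaluate the predicate on each element: -3:T, -1:T, 0:F, 1:F.
Counterexample x = 0 fails the predicate.

F


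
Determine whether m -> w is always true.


Build the truth table over {m, w}:
m | w | φ
---------
F | F | T
T | F | F
F | T | T
T | T | T
Counterexample at row 2: with m=T, w=F, the formula is F.

No, it is not a tautology.


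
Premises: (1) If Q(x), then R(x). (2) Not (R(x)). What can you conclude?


Modus tollens: from (P → Q) and ¬Q, infer ¬P.
Q = 'R(x)' is denied; since P → Q, P must also fail.

Not (Q(x)).


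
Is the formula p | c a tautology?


Build the truth table over {c, p}:
c | p | φ
---------
False | False | False
True | False | True
False | True | True
True | True | True
Counterexample at row 1: with c=False, p=False, the formula is False.

No, it is not a tautology.


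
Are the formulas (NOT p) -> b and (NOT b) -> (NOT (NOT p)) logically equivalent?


Compare truth tables:
b | p | φ | ψ
-------------
F | F | F | F
T | F | T | T
F | T | T | T
T | T | T | T
The columns φ and ψ agree on every row.

Yes, they are logically equivalent.


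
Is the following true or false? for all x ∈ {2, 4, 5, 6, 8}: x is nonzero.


Evaluate the predicate on each element: 2:T, 4:T, 5:T, 6:T, 8:T.
Every element satisfies the predicate.

T


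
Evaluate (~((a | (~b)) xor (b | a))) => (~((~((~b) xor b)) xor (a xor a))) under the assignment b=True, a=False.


Substitute b=True, a=False:
… (earlier sub-steps elided)
b | a = True | False = True
(a | (~b)) xor (b | a) = False xor True = True
~((a | (~b)) xor (b | a)) = False
~b = False
(~b) xor b = False xor True = True
~((~b) xor b) = False
a xor a = False xor False = False
(~((~b) xor b)) xor (a xor a) = False xor False = False
~((~((~b) xor b)) xor (a xor a)) = True
(~((a | (~b)) xor (b | a))) => (~((~((~b) xor b)) xor (a xor a))) = False => True = True

True


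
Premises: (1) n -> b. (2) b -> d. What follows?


Hypothetical syllogism: from (P → Q) and (Q → R), infer (P → R).
Chain the two implications through the shared middle term 'b'.

n -> d


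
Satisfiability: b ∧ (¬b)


Check all 2 assignments over {b}:
b | φ
-----
F | F
T | F
No assignment makes the formula true.

Unsatisfiable.


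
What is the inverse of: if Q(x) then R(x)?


The inverse of (P → Q) is (¬P → ¬Q). It is equivalent to the converse, not to the original.
Here P = 'Q(x)' and Q = 'R(x)'.

If not (Q(x)), then not (R(x)).


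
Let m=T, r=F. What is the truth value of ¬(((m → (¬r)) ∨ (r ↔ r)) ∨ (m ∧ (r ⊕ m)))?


Substitute m=T, r=F:
¬r = T
m → (¬r) = T → T = T
r ↔ r = F ↔ F = T
(m → (¬r)) ∨ (r ↔ r) = T ∨ T = T
r ⊕ m = F ⊕ T = T
m ∧ (r ⊕ m) = T ∧ T = T
((m → (¬r)) ∨ (r ↔ r)) ∨ (m ∧ (r ⊕ m)) = T ∨ T = T
¬(((m → (¬r)) ∨ (r ↔ r)) ∨ (m ∧ (r ⊕ m))) = F

F


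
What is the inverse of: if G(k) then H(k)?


The inverse of (P → Q) is (¬P → ¬Q). It is equivalent to the converse, not to the original.
Here P = 'G(k)' and Q = 'H(k)'.

If not (G(k)), then not (H(k)).


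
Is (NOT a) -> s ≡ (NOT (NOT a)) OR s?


Compare truth tables:
a | s | φ | ψ
-------------
F | F | F | F
T | F | T | T
F | T | T | T
T | T | T | T
The columns φ and ψ agree on every row.

Yes, they are logically equivalent.


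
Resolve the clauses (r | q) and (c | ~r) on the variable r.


The clauses contain complementary literals r and ~r.
Resolution eliminates this pair and disjoins the remaining literals (merging duplicates).

(q | c)


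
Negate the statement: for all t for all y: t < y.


Negation flips each quantifier (∀↔∃) and negates the inner predicate.
¬(for all t for all y: φ) = there exists t there exists y: ¬φ.

there exists t there exists y: NOT(t < y)


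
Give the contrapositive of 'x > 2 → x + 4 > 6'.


The contrapositive of (P → Q) is (¬Q → ¬P); it is logically equivalent to the original.
Here P = 'x > 2' and Q = 'x + 4 > 6'.

If not (x + 4 > 6), then not (x > 2).


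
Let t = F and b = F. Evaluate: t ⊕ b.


Exclusive or is true when exactly one operand is true.
Substitute: t=F, b=F.
F ⊕ F evaluates to F.

F


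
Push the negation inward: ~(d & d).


De Morgan: the negation of a conjunction is the disjunction of the negations.
Distribute ~ across &, flipping it to |, and negate each literal.

(~d) | (~d)


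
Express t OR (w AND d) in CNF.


Step 1: Distribute ∨ over ∧: t ∨ (w ∧ d) = (t ∨ w) ∧ (t ∨ d).

(t OR w) AND (t OR d)


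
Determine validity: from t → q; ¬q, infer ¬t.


This matches the form of modus tollens: the conclusion follows in every model of the premises.

Valid.


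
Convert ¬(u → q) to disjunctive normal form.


Step 1: Rewrite implication then negate: ¬(¬u ∨ q) = u ∧ ¬q.

u ∧ (¬q)


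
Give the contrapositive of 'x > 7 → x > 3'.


The contrapositive of (P → Q) is (¬Q → ¬P); it is logically equivalent to the original.
Here P = 'x > 7' and Q = 'x > 3'.

If not (x > 3), then not (x > 7).


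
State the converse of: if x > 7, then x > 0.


The converse of (P → Q) is (Q → P). It is not in general equivalent to the original.
Here P = 'x > 7' and Q = 'x > 0'.

If x > 0, then x > 7.


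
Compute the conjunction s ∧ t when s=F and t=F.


Conjunction is true only when both operands are true.
Substitute: s=F, t=F.
F ∧ F evaluates to F.

F


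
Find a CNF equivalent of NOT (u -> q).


Step 1: Rewrite u → q as ¬u ∨ q.
Step 2: Negate: ¬(¬u ∨ q) = u ∧ ¬q (De Morgan + double negation).

u AND (NOT q)


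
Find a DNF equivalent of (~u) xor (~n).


Step 1: (¬u) ⊕ (¬n) is true exactly when they disagree: ((¬u) ∧ ¬(¬n)) ∨ (¬(¬u) ∧ (¬n)).
Step 2: Eliminate any double negations (¬¬X = X).

((~u) & n) | (u & (~n))


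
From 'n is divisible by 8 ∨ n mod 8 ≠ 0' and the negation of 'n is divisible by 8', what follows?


Disjunctive syllogism: from (P ∨ Q) and ¬P, infer Q.
One disjunct, 'n is divisible by 8', is ruled out; the other must hold.

n mod 8 ≠ 0


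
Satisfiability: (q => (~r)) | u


Search for a satisfying assignment over {q, r, u}.
Try q=False, r=False, u=False: the formula evaluates to True.
A satisfying assignment exists.

Satisfiable.


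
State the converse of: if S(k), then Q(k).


The converse of (P → Q) is (Q → P). It is not in general equivalent to the original.
Here P = 'S(k)' and Q = 'Q(k)'.

If Q(k), then S(k).


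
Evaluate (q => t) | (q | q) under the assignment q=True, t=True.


Substitute q=True, t=True:
q => t = True => True = True
q | q = True | True = True
(q => t) | (q | q) = True | True = True

True


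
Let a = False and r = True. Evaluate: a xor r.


Exclusive or is true when exactly one operand is true.
Substitute: a=False, r=True.
False xor True evaluates to True.

True


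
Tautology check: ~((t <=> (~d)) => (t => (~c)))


Build the truth table over {c, d, t}:
c | d | t | φ
-------------
False | False | False | False
True | False | False | False
False | True | False | False
True | True | False | False
False | False | True | False
True | False | True | True
False | True | True | False
True | True | True | False
Counterexample at row 1: with c=False, d=False, t=False, the formula is False.

No, it is not a tautology.


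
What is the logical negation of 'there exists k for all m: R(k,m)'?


Negation flips each quantifier (∀↔∃) and negates the inner predicate.
¬(there exists k for all m: φ) = for all k there exists m: ¬φ.

for all k there exists m: NOT(R(k,m))


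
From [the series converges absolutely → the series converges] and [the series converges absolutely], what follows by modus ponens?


Modus ponens: from (P → Q) and P, infer Q.
P = 'the series converges absolutely' is asserted, and P → Q holds, so Q follows.

the series converges.


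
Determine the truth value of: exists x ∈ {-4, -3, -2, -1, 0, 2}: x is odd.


Evaluate the predicate on each element: -4:False, -3:True, -2:False, -1:True, 0:False, 2:False.
Witness x = -3 satisfies the predicate.

True


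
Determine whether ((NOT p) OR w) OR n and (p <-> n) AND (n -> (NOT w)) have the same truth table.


Compare truth tables:
n | p | w | φ | ψ
-----------------
F | F | F | T | T
T | F | F | T | F
F | T | F | F | F
T | T | F | T | T
F | F | T | T | T
T | F | T | T | F
F | T | T | T | F
T | T | T | T | F
They differ at row 2 (n=T, p=F, w=F): φ=T but ψ=F.

No, they are not logically equivalent.


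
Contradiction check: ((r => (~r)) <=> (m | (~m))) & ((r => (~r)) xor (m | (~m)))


Truth table over {m, r}:
m | r | φ
---------
False | False | False
True | False | False
False | True | False
True | True | False
Every row is false.

Yes, it is a contradiction.


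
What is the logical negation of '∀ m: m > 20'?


¬(∀ x: φ) = ∃ x: ¬φ, and ¬(∃ x: φ) = ∀ x: ¬φ.
Apply to the universal statement.

∃ m: ¬(m > 20)


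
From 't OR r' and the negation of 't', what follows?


Disjunctive syllogism: from (P ∨ Q) and ¬P, infer Q.
One disjunct, 't', is ruled out; the other must hold.

r


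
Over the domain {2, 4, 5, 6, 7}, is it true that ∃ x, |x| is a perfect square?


Evaluate the predicate on each element: 2:F, 4:T, 5:F, 6:F, 7:F.
Witness x = 4 satisfies the predicate.

T


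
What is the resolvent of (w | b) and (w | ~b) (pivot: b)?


The clauses contain complementary literals b and ~b.
Resolution eliminates this pair and disjoins the remaining literals (merging duplicates).

w


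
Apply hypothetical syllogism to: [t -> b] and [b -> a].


Hypothetical syllogism: from (P → Q) and (Q → R), infer (P → R).
Chain the two implications through the shared middle term 'b'.

t -> a


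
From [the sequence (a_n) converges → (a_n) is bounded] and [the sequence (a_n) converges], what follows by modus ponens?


Modus ponens: from (P → Q) and P, infer Q.
P = 'the sequence (a_n) converges' is asserted, and P → Q holds, so Q follows.

(a_n) is bounded.


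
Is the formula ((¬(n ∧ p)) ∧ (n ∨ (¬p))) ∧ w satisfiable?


Search for a satisfying assignment over {n, p, w}.
Try n=F, p=F, w=T: the formula evaluates to T.
A satisfying assignment exists.

Satisfiable.


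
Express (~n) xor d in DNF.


Step 1: (¬n) ⊕ d is true exactly when they disagree: ((¬n) ∧ ¬d) ∨ (¬(¬n) ∧ d).
Step 2: Eliminate any double negations (¬¬X = X).

((~n) & (~d)) | (n & d)


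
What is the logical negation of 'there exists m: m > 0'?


¬(for all x: φ) = there exists x: ¬φ, and ¬(there exists x: φ) = for all x: ¬φ.
Apply to the existential statement.

for all m: NOT(m > 0)


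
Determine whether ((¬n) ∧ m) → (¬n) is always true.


Build the truth table over {m, n}:
m | n | φ
---------
F | F | T
T | F | T
F | T | T
T | T | T
Every row evaluates to true.

Yes, it is a tautology.


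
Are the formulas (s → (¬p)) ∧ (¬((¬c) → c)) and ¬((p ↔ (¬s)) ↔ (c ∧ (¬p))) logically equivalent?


Compare truth tables:
c | p | s | φ | ψ
-----------------
F | F | F | T | F
T | F | F | F | T
F | T | F | T | T
T | T | F | F | T
F | F | T | T | T
T | F | T | F | F
F | T | T | F | F
T | T | T | F | F
They differ at row 1 (c=F, p=F, s=F): φ=T but ψ=F.

No, they are not logically equivalent.


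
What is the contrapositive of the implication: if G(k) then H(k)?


The contrapositive of (P → Q) is (¬Q → ¬P); it is logically equivalent to the original.
Here P = 'G(k)' and Q = 'H(k)'.

If not (H(k)), then not (G(k)).


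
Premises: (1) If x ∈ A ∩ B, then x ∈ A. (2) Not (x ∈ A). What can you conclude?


Modus tollens: from (P → Q) and ¬Q, infer ¬P.
Q = 'x ∈ A' is denied; since P → Q, P must also fail.

Not (x ∈ A ∩ B).


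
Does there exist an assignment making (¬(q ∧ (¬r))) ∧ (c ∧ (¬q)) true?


Search for a satisfying assignment over {c, q, r}.
Try c=T, q=F, r=F: the formula evaluates to T.
A satisfying assignment exists.

Satisfiable.


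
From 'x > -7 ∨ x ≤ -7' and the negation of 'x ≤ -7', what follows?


Disjunctive syllogism: from (P ∨ Q) and ¬P, infer Q.
One disjunct, 'x ≤ -7', is ruled out; the other must hold.

x > -7


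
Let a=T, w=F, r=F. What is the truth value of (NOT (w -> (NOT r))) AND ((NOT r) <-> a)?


Substitute a=T, w=F, r=F:
NOT r = T
w -> (NOT r) = F -> T = T
NOT (w -> (NOT r)) = F
NOT r = T
(NOT r) <-> a = T <-> T = T
(NOT (w -> (NOT r))) AND ((NOT r) <-> a) = F AND T = F

F


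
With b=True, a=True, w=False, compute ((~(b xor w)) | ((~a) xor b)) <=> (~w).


Substitute b=True, a=True, w=False:
b xor w = True xor False = True
~(b xor w) = False
~a = False
(~a) xor b = False xor True = True
(~(b xor w)) | ((~a) xor b) = False | True = True
~w = True
((~(b xor w)) | ((~a) xor b)) <=> (~w) = True <=> True = True

True


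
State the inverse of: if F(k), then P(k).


The inverse of (P → Q) is (¬P → ¬Q). It is equivalent to the converse, not to the original.
Here P = 'F(k)' and Q = 'P(k)'.

If not (F(k)), then not (P(k)).


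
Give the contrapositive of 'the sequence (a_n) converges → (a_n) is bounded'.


The contrapositive of (P → Q) is (¬Q → ¬P); it is logically equivalent to the original.
Here P = 'the sequence (a_n) converges' and Q = '(a_n) is bounded'.

If not ((a_n) is bounded), then not (the sequence (a_n) converges).


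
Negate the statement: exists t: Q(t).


¬(forall x: φ) = exists x: ¬φ, and ¬(exists x: φ) = forall x: ¬φ.
Apply to the existential statement.

forall t: ~(Q(t))


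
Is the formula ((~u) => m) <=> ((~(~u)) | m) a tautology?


Build the truth table over {m, u}:
m | u | φ
---------
False | False | True
True | False | True
False | True | True
True | True | True
Every row evaluates to true.

Yes, it is a tautology.


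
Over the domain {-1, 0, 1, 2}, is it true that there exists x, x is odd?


Evaluate the predicate on each element: -1:T, 0:F, 1:T, 2:F.
Witness x = -1 satisfies the predicate.

T


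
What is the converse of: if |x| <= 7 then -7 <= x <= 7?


The converse of (P → Q) is (Q → P). It is not in general equivalent to the original.
Here P = '|x| <= 7' and Q = '-7 <= x <= 7'.

If -7 <= x <= 7, then |x| <= 7.


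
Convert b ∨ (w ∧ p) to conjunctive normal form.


Step 1: Distribute ∨ over ∧: b ∨ (w ∧ p) = (b ∨ w) ∧ (b ∨ p).

(b ∨ w) ∧ (b ∨ p)


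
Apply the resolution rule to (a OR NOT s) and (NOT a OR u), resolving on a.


The clauses contain complementary literals a and NOTa.
Resolution eliminates this pair and disjoins the remaining literals (merging duplicates).

(NOT s OR u)


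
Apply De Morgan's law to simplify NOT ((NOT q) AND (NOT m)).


De Morgan: the negation of a conjunction is the disjunction of the negations.
Distribute NOT across AND, flipping it to OR, and negate each literal.

q OR m


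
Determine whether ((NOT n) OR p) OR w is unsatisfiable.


Truth table over {n, p, w}:
n | p | w | φ
-------------
F | F | F | T
T | F | F | F
F | T | F | T
T | T | F | T
F | F | T | T
T | F | T | T
F | T | T | T
T | T | T | T
Satisfying assignment at row 1: n=F, p=F, w=F gives T.

No, it is not a contradiction.


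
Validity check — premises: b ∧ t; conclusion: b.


This matches the form of conjunction elimination: the conclusion follows in every model of the premises.

Valid.


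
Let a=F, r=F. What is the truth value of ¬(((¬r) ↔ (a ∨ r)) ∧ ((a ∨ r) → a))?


Substitute a=F, r=F:
¬r = T
a ∨ r = F ∨ F = F
(¬r) ↔ (a ∨ r) = T ↔ F = F
a ∨ r = F ∨ F = F
(a ∨ r) → a = F → F = T
((¬r) ↔ (a ∨ r)) ∧ ((a ∨ r) → a) = F ∧ T = F
¬(((¬r) ↔ (a ∨ r)) ∧ ((a ∨ r) → a)) = T

T


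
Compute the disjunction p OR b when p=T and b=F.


Disjunction is false only when both operands are false.
Substitute: p=T, b=F.
T OR F evaluates to T.

T


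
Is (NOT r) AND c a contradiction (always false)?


Truth table over {c, r}:
c | r | φ
---------
F | F | F
T | F | T
F | T | F
T | T | F
Satisfying assignment at row 2: c=T, r=F gives T.

No, it is not a contradiction.


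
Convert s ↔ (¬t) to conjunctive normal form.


Step 1: Rewrite s ↔ (¬t) as (s → (¬t)) ∧ ((¬t) → s).
Step 2: Rewrite each implication as a disjunction.
Step 3: Eliminate any double negations (¬¬X = X).

((¬s) ∨ (¬t)) ∧ (t ∨ s)


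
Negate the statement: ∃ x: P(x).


¬(∀ x: φ) = ∃ x: ¬φ, and ¬(∃ x: φ) = ∀ x: ¬φ.
Apply to the existential statement.

∀ x: ¬(P(x))


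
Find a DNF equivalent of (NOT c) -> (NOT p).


Step 1: Rewrite (¬c) → (¬p) as ¬(¬c) ∨ (¬p).
Step 2: Eliminate any double negations (¬¬X = X).

c OR (NOT p)


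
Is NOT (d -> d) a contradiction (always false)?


Truth table over {d}:
d | φ
-----
F | F
T | F
Every row is false.

Yes, it is a contradiction.


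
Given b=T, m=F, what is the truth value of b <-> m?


Biconditional is true when both operands have the same truth value.
Substitute: b=T, m=F.
T <-> F evaluates to F.

F


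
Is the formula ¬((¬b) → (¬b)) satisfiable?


Check all 2 assignments over {b}:
b | φ
-----
F | F
T | F
No assignment makes the formula true.

Unsatisfiable.


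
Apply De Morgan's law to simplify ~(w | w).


De Morgan: the negation of a disjunction is the conjunction of the negations.
Distribute ~ across |, flipping it to &, and negate each literal.

(~w) & (~w)


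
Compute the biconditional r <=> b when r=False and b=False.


Biconditional is true when both operands have the same truth value.
Substitute: r=False, b=False.
False <=> False evaluates to True.

True


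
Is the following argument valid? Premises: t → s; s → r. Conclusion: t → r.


This matches the form of hypothetical syllogism: the conclusion follows in every model of the premises.

Valid.


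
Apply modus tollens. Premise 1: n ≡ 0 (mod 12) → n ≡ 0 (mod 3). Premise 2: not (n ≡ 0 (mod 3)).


Modus tollens: from (P → Q) and ¬Q, infer ¬P.
Q = 'n ≡ 0 (mod 3)' is denied; since P → Q, P must also fail.

Not (n ≡ 0 (mod 12)).
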